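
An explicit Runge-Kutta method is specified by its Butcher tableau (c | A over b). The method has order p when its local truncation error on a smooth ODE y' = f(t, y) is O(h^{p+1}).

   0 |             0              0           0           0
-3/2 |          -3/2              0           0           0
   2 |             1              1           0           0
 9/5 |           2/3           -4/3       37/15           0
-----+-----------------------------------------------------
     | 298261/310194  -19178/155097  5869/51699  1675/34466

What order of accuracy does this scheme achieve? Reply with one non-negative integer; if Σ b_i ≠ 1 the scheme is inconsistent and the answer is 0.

b = (298261/310194, -19178/155097, 5869/51699, 1675/34466)
c = (0, -3/2, 2, 9/5)
Ac = (0, 0, -3/2, 104/15)
Σ b_i: 298261/310194·1 + (-19178/155097)·1 + 5869/51699·1 + 1675/34466·1 = 1 ✓
b·c: (-19178/155097)·(-3/2) + 5869/51699·2 + 1675/34466·9/5 = 1/2 ✓
b·c²: (-19178/155097)·9/4 + 5869/51699·4 + 1675/34466·81/25 = 1/3 ✓
b·Ac: 5869/51699·(-3/2) + 1675/34466·104/15 = 1/6 ✓
b·c³: (-19178/155097)·(-27/8) + 5869/51699·8 + 1675/34466·729/125 = 1663603/1033980 ≠ 1/4 ⇒ order 3.
b·(c∘Ac): 5869/51699·(-3) + 1675/34466·312/25 = 4583/17233 ≠ 1/8
b·Ac²: 5869/51699·9/4 + 1675/34466·103/15 = 121831/206796 ≠ 1/12
b·A²c: 1675/34466·(-37/10) = -12395/68932 ≠ 1/24

3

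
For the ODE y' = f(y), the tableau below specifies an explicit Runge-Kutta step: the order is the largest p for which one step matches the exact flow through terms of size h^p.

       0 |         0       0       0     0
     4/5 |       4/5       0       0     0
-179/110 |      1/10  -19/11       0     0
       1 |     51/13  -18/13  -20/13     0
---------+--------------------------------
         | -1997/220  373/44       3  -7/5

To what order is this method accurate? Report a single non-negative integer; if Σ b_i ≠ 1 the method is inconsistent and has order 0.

b = (-1997/220, 373/44, 3, -7/5)
c = (0, 4/5, -179/110, 1)
Ac = (0, 0, -76/55, 998/715)
Σ b_i: (-1997/220)·1 + 373/44·1 + 3·1 + (-7/5)·1 = 1 ✓
b·c: 373/44·4/5 + 3·(-179/110) + (-7/5)·1 = 1/2 ✓
b·c²: 373/44·16/25 + 3·32041/12100 + (-7/5)·1 = 144831/12100 ≠ 1/3 ⇒ order 2.
b·Ac: 3·(-76/55) + (-7/5)·998/715 = -21806/3575 ≠ 1/6

2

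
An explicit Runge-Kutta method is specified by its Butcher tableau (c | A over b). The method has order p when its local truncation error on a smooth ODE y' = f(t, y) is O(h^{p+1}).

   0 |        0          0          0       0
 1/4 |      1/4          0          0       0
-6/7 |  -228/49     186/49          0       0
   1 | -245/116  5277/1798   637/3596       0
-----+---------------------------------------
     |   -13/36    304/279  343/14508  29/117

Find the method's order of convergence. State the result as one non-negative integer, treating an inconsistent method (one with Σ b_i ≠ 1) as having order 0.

b = (-13/36, 304/279, 343/14508, 29/117)
c = (0, 1/4, -6/7, 1)
Ac = (0, 0, 93/98, 135/232)
Σ b_i: (-13/36)·1 + 304/279·1 + 343/14508·1 + 29/117·1 = 1 ✓
b·c: 304/279·1/4 + 343/14508·(-6/7) + 29/117·1 = 1/2 ✓
b·c²: 304/279·1/16 + 343/14508·36/49 + 29/117·1 = 1/3 ✓
b·Ac: 343/14508·93/98 + 29/117·135/232 = 1/6 ✓
b·c³: 304/279·1/64 + 343/14508·(-216/343) + 29/117·1 = 1/4 ✓
b·(c∘Ac): 343/14508·(-279/343) + 29/117·135/232 = 1/8 ✓
b·Ac²: 343/14508·93/392 + 29/117·291/928 = 1/12 ✓
b·A²c: 29/117·39/232 = 1/24 ✓; 4 stages ⇒ order 4.

4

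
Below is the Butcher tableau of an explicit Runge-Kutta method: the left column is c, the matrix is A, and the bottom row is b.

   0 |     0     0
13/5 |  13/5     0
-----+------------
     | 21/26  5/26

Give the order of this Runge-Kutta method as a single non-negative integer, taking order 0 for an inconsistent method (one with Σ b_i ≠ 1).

2

b = (21/26, 5/26)
c = (0, 13/5)
Σ b_i: 21/26·1 + 5/26·1 = 1 ✓
b·c: 5/26·13/5 = 1/2 ✓; 2 stages ⇒ order 2.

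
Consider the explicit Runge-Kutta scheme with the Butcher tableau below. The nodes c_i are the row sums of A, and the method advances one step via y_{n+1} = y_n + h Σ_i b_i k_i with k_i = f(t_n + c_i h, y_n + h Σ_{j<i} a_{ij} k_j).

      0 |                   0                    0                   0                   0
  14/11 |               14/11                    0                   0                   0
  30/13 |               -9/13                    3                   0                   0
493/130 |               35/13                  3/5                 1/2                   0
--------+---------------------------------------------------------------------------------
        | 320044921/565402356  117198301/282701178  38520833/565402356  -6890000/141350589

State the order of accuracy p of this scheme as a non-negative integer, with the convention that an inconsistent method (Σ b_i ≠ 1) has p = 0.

3

b = (320044921/565402356, 117198301/282701178, 38520833/565402356, -6890000/141350589)
c = (0, 14/11, 30/13, 493/130)
Ac = (0, 0, 42/11, 1371/715)
Σ b_i: 320044921/565402356·1 + 117198301/282701178·1 + 38520833/565402356·1 + (-6890000/141350589)·1 = 1 ✓
b·c: 117198301/282701178·14/11 + 38520833/565402356·30/13 + (-6890000/141350589)·493/130 = 1/2 ✓
b·c²: 117198301/282701178·196/121 + 38520833/565402356·900/169 + (-6890000/141350589)·243049/16900 = 1/3 ✓
b·Ac: 38520833/565402356·42/11 + (-6890000/141350589)·1371/715 = 1/6 ✓
b·c³: 117198301/282701178·2744/1331 + 38520833/565402356·27000/2197 + (-6890000/141350589)·119823157/2197000 = -84657615584/87590248317 ≠ 1/4 ⇒ order 3.
b·(c∘Ac): 38520833/565402356·1260/143 + (-6890000/141350589)·675903/92950 = 1656496865/6737711409 ≠ 1/8
b·Ac²: 38520833/565402356·588/121 + (-6890000/141350589)·371622/102245 = 1037011511/6737711409 ≠ 1/12
b·A²c: (-6890000/141350589)·21/11 = -48230000/518285493 ≠ 1/24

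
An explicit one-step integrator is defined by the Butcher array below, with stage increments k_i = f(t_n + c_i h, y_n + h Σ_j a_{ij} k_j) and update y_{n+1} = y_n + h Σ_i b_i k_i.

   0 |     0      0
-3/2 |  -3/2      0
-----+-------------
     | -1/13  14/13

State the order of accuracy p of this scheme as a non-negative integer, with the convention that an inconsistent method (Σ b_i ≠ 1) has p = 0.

1

b = (-1/13, 14/13)
c = (0, -3/2)
Σ b_i: (-1/13)·1 + 14/13·1 = 1 ✓
b·c: 14/13·(-3/2) = -21/13 ≠ 1/2 ⇒ order 1.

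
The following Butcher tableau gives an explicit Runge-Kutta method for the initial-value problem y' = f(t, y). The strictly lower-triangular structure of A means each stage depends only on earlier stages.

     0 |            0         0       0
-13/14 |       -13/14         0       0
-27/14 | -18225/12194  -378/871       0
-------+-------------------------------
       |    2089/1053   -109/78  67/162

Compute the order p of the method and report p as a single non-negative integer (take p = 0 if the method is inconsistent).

b = (2089/1053, -109/78, 67/162)
c = (0, -13/14, -27/14)
Ac = (0, 0, 27/67)
Σ b_i: 2089/1053·1 + (-109/78)·1 + 67/162·1 = 1 ✓
b·c: (-109/78)·(-13/14) + 67/162·(-27/14) = 1/2 ✓
b·c²: (-109/78)·169/196 + 67/162·729/196 = 1/3 ✓
b·Ac: 67/162·27/67 = 1/6 ✓; 3 stages ⇒ order 3.

3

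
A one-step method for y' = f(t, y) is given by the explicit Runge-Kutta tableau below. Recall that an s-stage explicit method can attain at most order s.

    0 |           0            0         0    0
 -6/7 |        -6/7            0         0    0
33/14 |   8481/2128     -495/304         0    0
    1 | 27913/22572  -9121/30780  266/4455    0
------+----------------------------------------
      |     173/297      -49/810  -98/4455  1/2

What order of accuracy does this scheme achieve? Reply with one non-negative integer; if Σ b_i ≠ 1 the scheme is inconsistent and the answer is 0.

b = (173/297, -49/810, -98/4455, 1/2)
c = (0, -6/7, 33/14, 1)
Ac = (0, 0, 1485/1064, 15/38)
Σ b_i: 173/297·1 + (-49/810)·1 + (-98/4455)·1 + 1/2·1 = 1 ✓
b·c: (-49/810)·(-6/7) + (-98/4455)·33/14 + 1/2·1 = 1/2 ✓
b·c²: (-49/810)·36/49 + (-98/4455)·1089/196 + 1/2·1 = 1/3 ✓
b·Ac: (-98/4455)·1485/1064 + 1/2·15/38 = 1/6 ✓
b·c³: (-49/810)·(-216/343) + (-98/4455)·35937/2744 + 1/2·1 = 1/4 ✓
b·(c∘Ac): (-98/4455)·49005/14896 + 1/2·15/38 = 1/8 ✓
b·Ac²: (-98/4455)·(-4455/3724) + 1/2·13/114 = 1/12 ✓
b·A²c: 1/2·1/12 = 1/24 ✓; 4 stages ⇒ order 4.

4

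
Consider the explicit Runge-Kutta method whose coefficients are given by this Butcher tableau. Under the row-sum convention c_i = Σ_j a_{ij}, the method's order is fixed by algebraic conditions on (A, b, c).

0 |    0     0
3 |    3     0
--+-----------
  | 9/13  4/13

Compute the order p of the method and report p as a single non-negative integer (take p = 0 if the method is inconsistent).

b = (9/13, 4/13)
c = (0, 3)
Σ b_i: 9/13·1 + 4/13·1 = 1 ✓
b·c: 4/13·3 = 12/13 ≠ 1/2 ⇒ order 1.

1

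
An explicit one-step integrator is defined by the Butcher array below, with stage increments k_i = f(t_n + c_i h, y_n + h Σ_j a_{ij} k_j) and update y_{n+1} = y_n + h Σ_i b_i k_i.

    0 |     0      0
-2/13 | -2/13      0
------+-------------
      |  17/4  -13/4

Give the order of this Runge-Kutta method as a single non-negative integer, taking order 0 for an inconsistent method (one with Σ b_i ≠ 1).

b = (17/4, -13/4)
c = (0, -2/13)
Σ b_i: 17/4·1 + (-13/4)·1 = 1 ✓
b·c: (-13/4)·(-2/13) = 1/2 ✓; 2 stages ⇒ order 2.

2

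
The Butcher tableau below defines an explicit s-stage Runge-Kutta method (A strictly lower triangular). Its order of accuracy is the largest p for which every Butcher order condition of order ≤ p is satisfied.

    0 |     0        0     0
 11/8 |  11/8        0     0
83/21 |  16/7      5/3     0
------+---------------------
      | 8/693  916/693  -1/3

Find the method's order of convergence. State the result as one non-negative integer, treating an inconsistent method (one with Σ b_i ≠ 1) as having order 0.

b = (8/693, 916/693, -1/3)
c = (0, 11/8, 83/21)
Ac = (0, 0, 55/24)
Σ b_i: 8/693·1 + 916/693·1 + (-1/3)·1 = 1 ✓
b·c: 916/693·11/8 + (-1/3)·83/21 = 1/2 ✓
b·c²: 916/693·121/64 + (-1/3)·6889/441 = -57325/21168 ≠ 1/3 ⇒ order 2.
b·Ac: (-1/3)·55/24 = -55/72 ≠ 1/6

2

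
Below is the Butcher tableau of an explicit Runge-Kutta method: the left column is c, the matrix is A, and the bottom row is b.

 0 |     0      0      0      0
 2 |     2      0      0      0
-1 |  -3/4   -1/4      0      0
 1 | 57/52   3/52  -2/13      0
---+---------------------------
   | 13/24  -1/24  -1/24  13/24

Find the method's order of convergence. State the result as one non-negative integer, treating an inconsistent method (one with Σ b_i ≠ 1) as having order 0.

4

b = (13/24, -1/24, -1/24, 13/24)
c = (0, 2, -1, 1)
Ac = (0, 0, -1/2, 7/26)
Σ b_i: 13/24·1 + (-1/24)·1 + (-1/24)·1 + 13/24·1 = 1 ✓
b·c: (-1/24)·2 + (-1/24)·(-1) + 13/24·1 = 1/2 ✓
b·c²: (-1/24)·4 + (-1/24)·1 + 13/24·1 = 1/3 ✓
b·Ac: (-1/24)·(-1/2) + 13/24·7/26 = 1/6 ✓
b·c³: (-1/24)·8 + (-1/24)·(-1) + 13/24·1 = 1/4 ✓
b·(c∘Ac): (-1/24)·1/2 + 13/24·7/26 = 1/8 ✓
b·Ac²: (-1/24)·(-1) + 13/24·1/13 = 1/12 ✓
b·A²c: 13/24·1/13 = 1/24 ✓; 4 stages ⇒ order 4.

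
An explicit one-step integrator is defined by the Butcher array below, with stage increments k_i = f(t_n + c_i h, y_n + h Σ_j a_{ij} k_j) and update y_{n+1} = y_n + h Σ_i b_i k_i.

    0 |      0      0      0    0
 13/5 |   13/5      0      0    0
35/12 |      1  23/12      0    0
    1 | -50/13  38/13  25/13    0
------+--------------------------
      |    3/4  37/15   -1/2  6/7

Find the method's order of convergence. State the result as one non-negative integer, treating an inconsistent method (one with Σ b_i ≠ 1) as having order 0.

b = (3/4, 37/15, -1/2, 6/7)
c = (0, 13/5, 35/12, 1)
Ac = (0, 0, 299/60, 10303/780)
Σ b_i: 3/4·1 + 37/15·1 + (-1/2)·1 + 6/7·1 = 1501/420 ≠ 1 ⇒ order 0.

0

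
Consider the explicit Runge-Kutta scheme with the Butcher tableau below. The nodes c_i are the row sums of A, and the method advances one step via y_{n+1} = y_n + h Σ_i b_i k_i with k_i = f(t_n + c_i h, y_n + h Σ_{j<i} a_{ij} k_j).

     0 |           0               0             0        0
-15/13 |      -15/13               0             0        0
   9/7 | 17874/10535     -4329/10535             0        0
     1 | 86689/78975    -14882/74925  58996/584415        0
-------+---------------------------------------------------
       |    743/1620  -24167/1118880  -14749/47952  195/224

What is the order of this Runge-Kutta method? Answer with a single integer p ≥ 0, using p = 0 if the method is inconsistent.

b = (743/1620, -24167/1118880, -14749/47952, 195/224)
c = (0, -15/13, 9/7, 1)
Ac = (0, 0, 999/2107, 14/39)
Σ b_i: 743/1620·1 + (-24167/1118880)·1 + (-14749/47952)·1 + 195/224·1 = 1 ✓
b·c: (-24167/1118880)·(-15/13) + (-14749/47952)·9/7 + 195/224·1 = 1/2 ✓
b·c²: (-24167/1118880)·225/169 + (-14749/47952)·81/49 + 195/224·1 = 1/3 ✓
b·Ac: (-14749/47952)·999/2107 + 195/224·14/39 = 1/6 ✓
b·c³: (-24167/1118880)·(-3375/2197) + (-14749/47952)·729/343 + 195/224·1 = 1/4 ✓
b·(c∘Ac): (-14749/47952)·8991/14749 + 195/224·14/39 = 1/8 ✓
b·Ac²: (-14749/47952)·(-14985/27391) + 195/224·(-742/7605) = 1/12 ✓
b·A²c: 195/224·28/585 = 1/24 ✓; 4 stages ⇒ order 4.

4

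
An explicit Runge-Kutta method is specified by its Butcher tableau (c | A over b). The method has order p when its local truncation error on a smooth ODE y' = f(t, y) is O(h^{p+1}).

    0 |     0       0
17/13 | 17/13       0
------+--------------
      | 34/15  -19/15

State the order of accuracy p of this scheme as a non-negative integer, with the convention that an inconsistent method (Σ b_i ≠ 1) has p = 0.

1

b = (34/15, -19/15)
c = (0, 17/13)
Σ b_i: 34/15·1 + (-19/15)·1 = 1 ✓
b·c: (-19/15)·17/13 = -323/195 ≠ 1/2 ⇒ order 1.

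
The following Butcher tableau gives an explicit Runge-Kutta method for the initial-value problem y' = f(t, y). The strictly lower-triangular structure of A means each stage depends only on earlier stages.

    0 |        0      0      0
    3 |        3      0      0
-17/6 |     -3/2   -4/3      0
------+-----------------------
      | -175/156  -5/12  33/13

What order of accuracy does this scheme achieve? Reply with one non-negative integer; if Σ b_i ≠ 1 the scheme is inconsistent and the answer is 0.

b = (-175/156, -5/12, 33/13)
c = (0, 3, -17/6)
Ac = (0, 0, -4)
Σ b_i: (-175/156)·1 + (-5/12)·1 + 33/13·1 = 1 ✓
b·c: (-5/12)·3 + 33/13·(-17/6) = -439/52 ≠ 1/2 ⇒ order 1.

1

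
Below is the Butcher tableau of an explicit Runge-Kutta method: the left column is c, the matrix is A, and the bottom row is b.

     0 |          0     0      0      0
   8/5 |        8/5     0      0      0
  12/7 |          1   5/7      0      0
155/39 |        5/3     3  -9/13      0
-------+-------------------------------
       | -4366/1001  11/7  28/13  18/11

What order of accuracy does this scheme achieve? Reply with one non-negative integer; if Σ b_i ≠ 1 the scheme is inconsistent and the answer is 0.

b = (-4366/1001, 11/7, 28/13, 18/11)
c = (0, 8/5, 12/7, 155/39)
Ac = (0, 0, 8/7, 1644/455)
Σ b_i: (-4366/1001)·1 + 11/7·1 + 28/13·1 + 18/11·1 = 1 ✓
b·c: 11/7·8/5 + 28/13·12/7 + 18/11·155/39 = 63614/5005 ≠ 1/2 ⇒ order 1.

1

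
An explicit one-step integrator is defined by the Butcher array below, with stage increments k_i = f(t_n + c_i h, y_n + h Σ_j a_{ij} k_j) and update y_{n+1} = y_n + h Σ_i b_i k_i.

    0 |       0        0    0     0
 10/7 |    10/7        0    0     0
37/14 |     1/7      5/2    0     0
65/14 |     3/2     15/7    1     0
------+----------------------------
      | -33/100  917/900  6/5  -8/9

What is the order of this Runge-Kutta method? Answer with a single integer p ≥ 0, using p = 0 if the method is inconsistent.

2

b = (-33/100, 917/900, 6/5, -8/9)
c = (0, 10/7, 37/14, 65/14)
Ac = (0, 0, 25/7, 559/98)
Σ b_i: (-33/100)·1 + 917/900·1 + 6/5·1 + (-8/9)·1 = 1 ✓
b·c: 917/900·10/7 + 6/5·37/14 + (-8/9)·65/14 = 1/2 ✓
b·c²: 917/900·100/49 + 6/5·1369/196 + (-8/9)·4225/196 = -87/10 ≠ 1/3 ⇒ order 2.
b·Ac: 6/5·25/7 + (-8/9)·559/98 = -346/441 ≠ 1/6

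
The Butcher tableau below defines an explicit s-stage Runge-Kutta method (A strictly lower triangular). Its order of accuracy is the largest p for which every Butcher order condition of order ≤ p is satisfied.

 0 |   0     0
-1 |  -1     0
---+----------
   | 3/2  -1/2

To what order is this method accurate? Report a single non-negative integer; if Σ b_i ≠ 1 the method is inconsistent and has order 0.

2

b = (3/2, -1/2)
c = (0, -1)
Σ b_i: 3/2·1 + (-1/2)·1 = 1 ✓
b·c: (-1/2)·(-1) = 1/2 ✓; 2 stages ⇒ order 2.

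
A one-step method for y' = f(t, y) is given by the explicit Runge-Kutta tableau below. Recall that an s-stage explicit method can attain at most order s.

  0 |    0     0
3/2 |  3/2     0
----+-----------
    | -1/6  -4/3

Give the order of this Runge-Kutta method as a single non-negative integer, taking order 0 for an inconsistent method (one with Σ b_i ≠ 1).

0

b = (-1/6, -4/3)
c = (0, 3/2)
Σ b_i: (-1/6)·1 + (-4/3)·1 = -3/2 ≠ 1 ⇒ order 0.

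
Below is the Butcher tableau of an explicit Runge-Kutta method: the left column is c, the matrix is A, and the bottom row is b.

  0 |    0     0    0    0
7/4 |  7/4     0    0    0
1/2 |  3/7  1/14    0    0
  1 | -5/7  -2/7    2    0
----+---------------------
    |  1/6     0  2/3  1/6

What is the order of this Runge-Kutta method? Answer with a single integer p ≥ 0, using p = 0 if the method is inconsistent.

b = (1/6, 0, 2/3, 1/6)
c = (0, 7/4, 1/2, 1)
Ac = (0, 0, 1/8, 1/2)
Σ b_i: 1/6·1 + 2/3·1 + 1/6·1 = 1 ✓
b·c: 2/3·1/2 + 1/6·1 = 1/2 ✓
b·c²: 2/3·1/4 + 1/6·1 = 1/3 ✓
b·Ac: 2/3·1/8 + 1/6·1/2 = 1/6 ✓
b·c³: 2/3·1/8 + 1/6·1 = 1/4 ✓
b·(c∘Ac): 2/3·1/16 + 1/6·1/2 = 1/8 ✓
b·Ac²: 2/3·7/32 + 1/6·(-3/8) = 1/12 ✓
b·A²c: 1/6·1/4 = 1/24 ✓; 4 stages ⇒ order 4.

4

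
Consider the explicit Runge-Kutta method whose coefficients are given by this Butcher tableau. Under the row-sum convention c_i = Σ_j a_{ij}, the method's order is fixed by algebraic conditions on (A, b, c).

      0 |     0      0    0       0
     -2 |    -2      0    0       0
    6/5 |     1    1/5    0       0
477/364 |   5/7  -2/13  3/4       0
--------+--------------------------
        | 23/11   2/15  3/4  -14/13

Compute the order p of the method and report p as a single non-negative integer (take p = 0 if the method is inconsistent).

0

b = (23/11, 2/15, 3/4, -14/13)
c = (0, -2, 6/5, 477/364)
Ac = (0, 0, -2/5, 157/130)
Σ b_i: 23/11·1 + 2/15·1 + 3/4·1 + (-14/13)·1 = 16279/8580 ≠ 1 ⇒ order 0.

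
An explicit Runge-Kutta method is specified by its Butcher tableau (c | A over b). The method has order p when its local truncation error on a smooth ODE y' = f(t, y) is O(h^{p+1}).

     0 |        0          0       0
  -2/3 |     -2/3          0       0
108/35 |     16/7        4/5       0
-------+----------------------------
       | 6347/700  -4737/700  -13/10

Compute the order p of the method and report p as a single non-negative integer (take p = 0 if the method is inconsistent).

b = (6347/700, -4737/700, -13/10)
c = (0, -2/3, 108/35)
Ac = (0, 0, -8/15)
Σ b_i: 6347/700·1 + (-4737/700)·1 + (-13/10)·1 = 1 ✓
b·c: (-4737/700)·(-2/3) + (-13/10)·108/35 = 1/2 ✓
b·c²: (-4737/700)·4/9 + (-13/10)·11664/1225 = -282713/18375 ≠ 1/3 ⇒ order 2.
b·Ac: (-13/10)·(-8/15) = 52/75 ≠ 1/6

2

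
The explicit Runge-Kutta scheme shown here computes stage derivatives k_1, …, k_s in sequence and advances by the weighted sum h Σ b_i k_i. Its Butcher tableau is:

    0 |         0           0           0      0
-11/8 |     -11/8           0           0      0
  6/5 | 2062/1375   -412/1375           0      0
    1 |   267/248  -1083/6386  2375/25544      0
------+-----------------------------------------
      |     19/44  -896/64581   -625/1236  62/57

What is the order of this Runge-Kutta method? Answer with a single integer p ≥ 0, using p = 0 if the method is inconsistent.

b = (19/44, -896/64581, -625/1236, 62/57)
c = (0, -11/8, 6/5, 1)
Ac = (0, 0, 103/250, 171/496)
Σ b_i: 19/44·1 + (-896/64581)·1 + (-625/1236)·1 + 62/57·1 = 1 ✓
b·c: (-896/64581)·(-11/8) + (-625/1236)·6/5 + 62/57·1 = 1/2 ✓
b·c²: (-896/64581)·121/64 + (-625/1236)·36/25 + 62/57·1 = 1/3 ✓
b·Ac: (-625/1236)·103/250 + 62/57·171/496 = 1/6 ✓
b·c³: (-896/64581)·(-1331/512) + (-625/1236)·216/125 + 62/57·1 = 1/4 ✓
b·(c∘Ac): (-625/1236)·309/625 + 62/57·171/496 = 1/8 ✓
b·Ac²: (-625/1236)·(-1133/2000) + 62/57·(-741/3968) = 1/12 ✓
b·A²c: 62/57·19/496 = 1/24 ✓; 4 stages ⇒ order 4.

4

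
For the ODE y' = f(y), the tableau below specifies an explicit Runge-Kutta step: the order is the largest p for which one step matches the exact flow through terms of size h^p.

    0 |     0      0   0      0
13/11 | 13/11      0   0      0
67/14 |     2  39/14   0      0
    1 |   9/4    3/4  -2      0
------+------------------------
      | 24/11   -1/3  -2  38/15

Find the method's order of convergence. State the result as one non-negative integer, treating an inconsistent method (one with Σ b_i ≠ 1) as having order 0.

0

b = (24/11, -1/3, -2, 38/15)
c = (0, 13/11, 67/14, 1)
Ac = (0, 0, 507/154, -2675/308)
Σ b_i: 24/11·1 + (-1/3)·1 + (-2)·1 + 38/15·1 = 131/55 ≠ 1 ⇒ order 0.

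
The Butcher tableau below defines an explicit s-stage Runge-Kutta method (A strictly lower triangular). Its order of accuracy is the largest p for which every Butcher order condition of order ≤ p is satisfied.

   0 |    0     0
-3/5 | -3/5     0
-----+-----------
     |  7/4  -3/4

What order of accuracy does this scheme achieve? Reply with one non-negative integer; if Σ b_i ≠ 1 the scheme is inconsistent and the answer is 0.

1

b = (7/4, -3/4)
c = (0, -3/5)
Σ b_i: 7/4·1 + (-3/4)·1 = 1 ✓
b·c: (-3/4)·(-3/5) = 9/20 ≠ 1/2 ⇒ order 1.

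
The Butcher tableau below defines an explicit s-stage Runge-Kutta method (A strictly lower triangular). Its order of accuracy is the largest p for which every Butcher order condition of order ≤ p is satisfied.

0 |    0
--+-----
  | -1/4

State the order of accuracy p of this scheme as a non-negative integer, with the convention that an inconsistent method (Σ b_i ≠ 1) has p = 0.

b = (-1/4)
c = (0)
Σ b_i: (-1/4)·1 = -1/4 ≠ 1 ⇒ order 0.

0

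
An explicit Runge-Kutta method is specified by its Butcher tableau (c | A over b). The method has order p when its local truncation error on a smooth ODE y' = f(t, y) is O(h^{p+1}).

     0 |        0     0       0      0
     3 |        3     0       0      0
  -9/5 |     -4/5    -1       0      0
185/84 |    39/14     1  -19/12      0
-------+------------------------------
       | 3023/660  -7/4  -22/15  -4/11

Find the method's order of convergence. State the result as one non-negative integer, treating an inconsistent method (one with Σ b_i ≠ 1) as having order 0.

b = (3023/660, -7/4, -22/15, -4/11)
c = (0, 3, -9/5, 185/84)
Ac = (0, 0, -3, 117/20)
Σ b_i: 3023/660·1 + (-7/4)·1 + (-22/15)·1 + (-4/11)·1 = 1 ✓
b·c: (-7/4)·3 + (-22/15)·(-9/5) + (-4/11)·185/84 = -78791/23100 ≠ 1/2 ⇒ order 1.

1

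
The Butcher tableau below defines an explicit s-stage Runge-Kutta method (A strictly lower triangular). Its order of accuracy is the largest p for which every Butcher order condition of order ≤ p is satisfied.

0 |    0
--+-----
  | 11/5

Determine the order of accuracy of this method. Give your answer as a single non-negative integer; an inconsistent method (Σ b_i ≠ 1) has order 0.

b = (11/5)
c = (0)
Σ b_i: 11/5·1 = 11/5 ≠ 1 ⇒ order 0.

0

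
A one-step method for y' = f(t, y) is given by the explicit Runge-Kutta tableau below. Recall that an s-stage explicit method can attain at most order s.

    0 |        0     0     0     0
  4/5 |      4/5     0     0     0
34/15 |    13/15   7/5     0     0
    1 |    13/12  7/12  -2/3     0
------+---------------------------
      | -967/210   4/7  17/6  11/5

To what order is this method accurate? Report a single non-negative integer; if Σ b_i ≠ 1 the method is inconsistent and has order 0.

b = (-967/210, 4/7, 17/6, 11/5)
c = (0, 4/5, 34/15, 1)
Ac = (0, 0, 28/25, -47/45)
Σ b_i: (-967/210)·1 + 4/7·1 + 17/6·1 + 11/5·1 = 1 ✓
b·c: 4/7·4/5 + 17/6·34/15 + 11/5·1 = 572/63 ≠ 1/2 ⇒ order 1.

1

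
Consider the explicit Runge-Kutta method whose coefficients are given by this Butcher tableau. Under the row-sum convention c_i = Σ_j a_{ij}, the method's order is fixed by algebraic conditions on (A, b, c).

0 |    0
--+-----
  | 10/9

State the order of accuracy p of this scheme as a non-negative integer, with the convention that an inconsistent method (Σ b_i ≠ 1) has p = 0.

b = (10/9)
c = (0)
Σ b_i: 10/9·1 = 10/9 ≠ 1 ⇒ order 0.

0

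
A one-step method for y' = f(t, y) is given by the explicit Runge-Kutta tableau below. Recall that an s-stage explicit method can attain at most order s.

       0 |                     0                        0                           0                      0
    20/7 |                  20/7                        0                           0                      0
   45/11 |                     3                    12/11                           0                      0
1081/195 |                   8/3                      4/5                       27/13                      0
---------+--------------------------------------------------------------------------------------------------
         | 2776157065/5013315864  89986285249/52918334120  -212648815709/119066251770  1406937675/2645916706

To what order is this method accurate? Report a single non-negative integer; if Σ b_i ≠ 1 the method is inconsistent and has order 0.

3

b = (2776157065/5013315864, 89986285249/52918334120, -212648815709/119066251770, 1406937675/2645916706)
c = (0, 20/7, 45/11, 1081/195)
Ac = (0, 0, 240/77, 10793/1001)
Σ b_i: 2776157065/5013315864·1 + 89986285249/52918334120·1 + (-212648815709/119066251770)·1 + 1406937675/2645916706·1 = 1 ✓
b·c: 89986285249/52918334120·20/7 + (-212648815709/119066251770)·45/11 + 1406937675/2645916706·1081/195 = 1/2 ✓
b·c²: 89986285249/52918334120·400/49 + (-212648815709/119066251770)·2025/121 + 1406937675/2645916706·1168561/38025 = 1/3 ✓
b·Ac: (-212648815709/119066251770)·240/77 + 1406937675/2645916706·10793/1001 = 1/6 ✓
b·c³: 89986285249/52918334120·8000/343 + (-212648815709/119066251770)·91125/1331 + 1406937675/2645916706·1263214441/7414875 = 25015048475239/3136455737415 ≠ 1/4 ⇒ order 3.
b·(c∘Ac): (-212648815709/119066251770)·10800/847 + 1406937675/2645916706·11667233/195195 = 8783550845/974811418 ≠ 1/8
b·Ac²: (-212648815709/119066251770)·4800/539 + 1406937675/2645916706·3182435/77077 = 194629228265/32168776794 ≠ 1/12
b·A²c: 1406937675/2645916706·6480/1001 = 31877469000/9260708471 ≠ 1/24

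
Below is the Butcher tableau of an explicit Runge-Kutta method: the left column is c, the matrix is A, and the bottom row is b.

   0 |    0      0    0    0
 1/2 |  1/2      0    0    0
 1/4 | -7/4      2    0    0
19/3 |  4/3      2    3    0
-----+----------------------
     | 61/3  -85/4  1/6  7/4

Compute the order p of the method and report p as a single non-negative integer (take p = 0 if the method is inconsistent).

b = (61/3, -85/4, 1/6, 7/4)
c = (0, 1/2, 1/4, 19/3)
Ac = (0, 0, 1, 7/4)
Σ b_i: 61/3·1 + (-85/4)·1 + 1/6·1 + 7/4·1 = 1 ✓
b·c: (-85/4)·1/2 + 1/6·1/4 + 7/4·19/3 = 1/2 ✓
b·c²: (-85/4)·1/4 + 1/6·1/16 + 7/4·361/9 = 18689/288 ≠ 1/3 ⇒ order 2.
b·Ac: 1/6·1 + 7/4·7/4 = 155/48 ≠ 1/6

2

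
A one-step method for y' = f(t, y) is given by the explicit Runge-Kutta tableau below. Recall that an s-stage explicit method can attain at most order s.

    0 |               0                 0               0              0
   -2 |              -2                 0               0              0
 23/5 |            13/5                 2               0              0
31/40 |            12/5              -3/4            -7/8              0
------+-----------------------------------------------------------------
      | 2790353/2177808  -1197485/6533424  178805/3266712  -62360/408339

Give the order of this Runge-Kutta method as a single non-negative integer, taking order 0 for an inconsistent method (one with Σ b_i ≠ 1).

3

b = (2790353/2177808, -1197485/6533424, 178805/3266712, -62360/408339)
c = (0, -2, 23/5, 31/40)
Ac = (0, 0, -4, -101/40)
Σ b_i: 2790353/2177808·1 + (-1197485/6533424)·1 + 178805/3266712·1 + (-62360/408339)·1 = 1 ✓
b·c: (-1197485/6533424)·(-2) + 178805/3266712·23/5 + (-62360/408339)·31/40 = 1/2 ✓
b·c²: (-1197485/6533424)·4 + 178805/3266712·529/25 + (-62360/408339)·961/1600 = 1/3 ✓
b·Ac: 178805/3266712·(-4) + (-62360/408339)·(-101/40) = 1/6 ✓
b·c³: (-1197485/6533424)·(-8) + 178805/3266712·12167/125 + (-62360/408339)·29791/64000 = 1464125509/217780800 ≠ 1/4 ⇒ order 3.
b·(c∘Ac): 178805/3266712·(-92/5) + (-62360/408339)·(-3131/1600) = -3856277/5444520 ≠ 1/8
b·Ac²: 178805/3266712·8 + (-62360/408339)·(-4303/200) = 2534134/680565 ≠ 1/12
b·A²c: (-62360/408339)·7/2 = -218260/408339 ≠ 1/24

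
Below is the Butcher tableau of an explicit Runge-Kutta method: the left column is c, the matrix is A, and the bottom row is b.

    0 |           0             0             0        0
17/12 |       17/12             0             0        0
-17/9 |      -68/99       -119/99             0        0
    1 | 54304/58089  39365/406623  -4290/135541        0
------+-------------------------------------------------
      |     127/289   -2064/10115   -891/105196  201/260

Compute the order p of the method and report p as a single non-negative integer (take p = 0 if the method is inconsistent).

4

b = (127/289, -2064/10115, -891/105196, 201/260)
c = (0, 17/12, -17/9, 1)
Ac = (0, 0, -2023/1188, 475/2412)
Σ b_i: 127/289·1 + (-2064/10115)·1 + (-891/105196)·1 + 201/260·1 = 1 ✓
b·c: (-2064/10115)·17/12 + (-891/105196)·(-17/9) + 201/260·1 = 1/2 ✓
b·c²: (-2064/10115)·289/144 + (-891/105196)·289/81 + 201/260·1 = 1/3 ✓
b·Ac: (-891/105196)·(-2023/1188) + 201/260·475/2412 = 1/6 ✓
b·c³: (-2064/10115)·4913/1728 + (-891/105196)·(-4913/729) + 201/260·1 = 1/4 ✓
b·(c∘Ac): (-891/105196)·34391/10692 + 201/260·475/2412 = 1/8 ✓
b·Ac²: (-891/105196)·(-34391/14256) + 201/260·785/9648 = 1/12 ✓
b·A²c: 201/260·65/1206 = 1/24 ✓; 4 stages ⇒ order 4.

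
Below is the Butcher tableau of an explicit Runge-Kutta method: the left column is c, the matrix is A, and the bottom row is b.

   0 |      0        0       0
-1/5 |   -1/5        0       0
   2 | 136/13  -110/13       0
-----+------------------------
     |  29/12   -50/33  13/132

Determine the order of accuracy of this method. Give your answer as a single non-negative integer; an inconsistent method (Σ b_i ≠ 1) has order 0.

3

b = (29/12, -50/33, 13/132)
c = (0, -1/5, 2)
Ac = (0, 0, 22/13)
Σ b_i: 29/12·1 + (-50/33)·1 + 13/132·1 = 1 ✓
b·c: (-50/33)·(-1/5) + 13/132·2 = 1/2 ✓
b·c²: (-50/33)·1/25 + 13/132·4 = 1/3 ✓
b·Ac: 13/132·22/13 = 1/6 ✓; 3 stages ⇒ order 3.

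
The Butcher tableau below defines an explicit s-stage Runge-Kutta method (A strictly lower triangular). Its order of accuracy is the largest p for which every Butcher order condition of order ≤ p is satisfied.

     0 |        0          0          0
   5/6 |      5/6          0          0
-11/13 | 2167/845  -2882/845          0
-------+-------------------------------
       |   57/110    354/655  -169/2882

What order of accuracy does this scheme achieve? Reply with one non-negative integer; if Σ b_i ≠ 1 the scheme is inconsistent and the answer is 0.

b = (57/110, 354/655, -169/2882)
c = (0, 5/6, -11/13)
Ac = (0, 0, -1441/507)
Σ b_i: 57/110·1 + 354/655·1 + (-169/2882)·1 = 1 ✓
b·c: 354/655·5/6 + (-169/2882)·(-11/13) = 1/2 ✓
b·c²: 354/655·25/36 + (-169/2882)·121/169 = 1/3 ✓
b·Ac: (-169/2882)·(-1441/507) = 1/6 ✓; 3 stages ⇒ order 3.

3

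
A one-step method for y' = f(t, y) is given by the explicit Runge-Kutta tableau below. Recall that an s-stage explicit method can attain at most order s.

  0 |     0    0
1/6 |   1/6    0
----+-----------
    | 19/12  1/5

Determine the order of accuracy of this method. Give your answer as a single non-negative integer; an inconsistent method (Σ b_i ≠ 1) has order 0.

0

b = (19/12, 1/5)
c = (0, 1/6)
Σ b_i: 19/12·1 + 1/5·1 = 107/60 ≠ 1 ⇒ order 0.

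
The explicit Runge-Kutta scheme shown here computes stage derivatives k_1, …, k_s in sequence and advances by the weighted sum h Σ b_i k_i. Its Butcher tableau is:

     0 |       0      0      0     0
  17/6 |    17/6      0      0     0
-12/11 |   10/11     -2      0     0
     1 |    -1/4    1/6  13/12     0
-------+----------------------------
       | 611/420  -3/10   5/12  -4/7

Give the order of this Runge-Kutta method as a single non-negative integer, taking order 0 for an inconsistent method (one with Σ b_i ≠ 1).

b = (611/420, -3/10, 5/12, -4/7)
c = (0, 17/6, -12/11, 1)
Ac = (0, 0, -17/3, -281/396)
Σ b_i: 611/420·1 + (-3/10)·1 + 5/12·1 + (-4/7)·1 = 1 ✓
b·c: (-3/10)·17/6 + 5/12·(-12/11) + (-4/7)·1 = -2889/1540 ≠ 1/2 ⇒ order 1.

1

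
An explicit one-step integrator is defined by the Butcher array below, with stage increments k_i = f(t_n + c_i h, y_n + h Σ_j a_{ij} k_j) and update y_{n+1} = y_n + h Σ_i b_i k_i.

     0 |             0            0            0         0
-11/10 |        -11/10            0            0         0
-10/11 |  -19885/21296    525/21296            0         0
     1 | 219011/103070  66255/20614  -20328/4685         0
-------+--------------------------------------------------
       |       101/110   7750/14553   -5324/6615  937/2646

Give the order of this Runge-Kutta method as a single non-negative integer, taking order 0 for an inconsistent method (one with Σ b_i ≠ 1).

b = (101/110, 7750/14553, -5324/6615, 937/2646)
c = (0, -11/10, -10/11, 1)
Ac = (0, 0, -105/3872, 1533/3748)
Σ b_i: 101/110·1 + 7750/14553·1 + (-5324/6615)·1 + 937/2646·1 = 1 ✓
b·c: 7750/14553·(-11/10) + (-5324/6615)·(-10/11) + 937/2646·1 = 1/2 ✓
b·c²: 7750/14553·121/100 + (-5324/6615)·100/121 + 937/2646·1 = 1/3 ✓
b·Ac: (-5324/6615)·(-105/3872) + 937/2646·1533/3748 = 1/6 ✓
b·c³: 7750/14553·(-1331/1000) + (-5324/6615)·(-1000/1331) + 937/2646·1 = 1/4 ✓
b·(c∘Ac): (-5324/6615)·525/21296 + 937/2646·1533/3748 = 1/8 ✓
b·Ac²: (-5324/6615)·21/704 + 937/2646·11361/37480 = 1/12 ✓
b·A²c: 937/2646·441/3748 = 1/24 ✓; 4 stages ⇒ order 4.

4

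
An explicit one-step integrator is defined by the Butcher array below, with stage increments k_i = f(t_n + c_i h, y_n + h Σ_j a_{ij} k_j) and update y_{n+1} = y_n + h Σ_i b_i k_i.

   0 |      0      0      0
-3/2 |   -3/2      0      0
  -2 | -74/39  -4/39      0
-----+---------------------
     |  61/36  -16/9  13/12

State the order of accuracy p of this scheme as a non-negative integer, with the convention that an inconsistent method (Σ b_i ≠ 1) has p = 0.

b = (61/36, -16/9, 13/12)
c = (0, -3/2, -2)
Ac = (0, 0, 2/13)
Σ b_i: 61/36·1 + (-16/9)·1 + 13/12·1 = 1 ✓
b·c: (-16/9)·(-3/2) + 13/12·(-2) = 1/2 ✓
b·c²: (-16/9)·9/4 + 13/12·4 = 1/3 ✓
b·Ac: 13/12·2/13 = 1/6 ✓; 3 stages ⇒ order 3.

3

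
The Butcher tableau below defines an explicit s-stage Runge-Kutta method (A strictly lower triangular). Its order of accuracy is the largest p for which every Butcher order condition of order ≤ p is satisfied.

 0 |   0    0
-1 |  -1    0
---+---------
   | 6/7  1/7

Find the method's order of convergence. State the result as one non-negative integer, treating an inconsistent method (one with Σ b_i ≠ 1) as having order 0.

b = (6/7, 1/7)
c = (0, -1)
Σ b_i: 6/7·1 + 1/7·1 = 1 ✓
b·c: 1/7·(-1) = -1/7 ≠ 1/2 ⇒ order 1.

1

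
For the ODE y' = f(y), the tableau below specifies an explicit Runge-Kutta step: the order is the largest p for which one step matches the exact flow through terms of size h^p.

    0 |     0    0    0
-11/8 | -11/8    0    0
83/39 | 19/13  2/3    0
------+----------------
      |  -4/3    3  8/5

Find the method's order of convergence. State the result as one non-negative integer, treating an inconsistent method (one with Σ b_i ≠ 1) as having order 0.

b = (-4/3, 3, 8/5)
c = (0, -11/8, 83/39)
Ac = (0, 0, -11/12)
Σ b_i: (-4/3)·1 + 3·1 + 8/5·1 = 49/15 ≠ 1 ⇒ order 0.

0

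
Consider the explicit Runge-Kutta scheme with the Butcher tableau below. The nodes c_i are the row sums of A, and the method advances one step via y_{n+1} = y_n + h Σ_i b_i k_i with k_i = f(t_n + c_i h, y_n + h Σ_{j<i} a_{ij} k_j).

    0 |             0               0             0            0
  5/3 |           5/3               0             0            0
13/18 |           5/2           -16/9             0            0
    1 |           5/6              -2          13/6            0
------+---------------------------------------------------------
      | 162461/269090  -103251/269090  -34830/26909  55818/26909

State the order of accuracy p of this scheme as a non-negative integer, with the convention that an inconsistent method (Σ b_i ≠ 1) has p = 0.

3

b = (162461/269090, -103251/269090, -34830/26909, 55818/26909)
c = (0, 5/3, 13/18, 1)
Ac = (0, 0, -80/27, -191/108)
Σ b_i: 162461/269090·1 + (-103251/269090)·1 + (-34830/26909)·1 + 55818/26909·1 = 1 ✓
b·c: (-103251/269090)·5/3 + (-34830/26909)·13/18 + 55818/26909·1 = 1/2 ✓
b·c²: (-103251/269090)·25/9 + (-34830/26909)·169/324 + 55818/26909·1 = 1/3 ✓
b·Ac: (-34830/26909)·(-80/27) + 55818/26909·(-191/108) = 1/6 ✓
b·c³: (-103251/269090)·125/27 + (-34830/26909)·2197/5832 + 55818/26909·1 = -183757/968724 ≠ 1/4 ⇒ order 3.
b·(c∘Ac): (-34830/26909)·(-520/243) + 55818/26909·(-191/108) = -145091/161454 ≠ 1/8
b·Ac²: (-34830/26909)·(-400/81) + 55818/26909·(-8603/1944) = -8101903/2906172 ≠ 1/12
b·A²c: 55818/26909·(-520/81) = -3225040/242181 ≠ 1/24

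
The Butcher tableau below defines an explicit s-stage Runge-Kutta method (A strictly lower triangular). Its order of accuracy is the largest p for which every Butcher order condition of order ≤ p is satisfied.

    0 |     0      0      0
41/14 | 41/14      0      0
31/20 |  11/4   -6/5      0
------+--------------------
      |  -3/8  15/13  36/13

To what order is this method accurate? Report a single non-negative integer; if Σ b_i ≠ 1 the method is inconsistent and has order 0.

b = (-3/8, 15/13, 36/13)
c = (0, 41/14, 31/20)
Ac = (0, 0, -123/35)
Σ b_i: (-3/8)·1 + 15/13·1 + 36/13·1 = 369/104 ≠ 1 ⇒ order 0.

0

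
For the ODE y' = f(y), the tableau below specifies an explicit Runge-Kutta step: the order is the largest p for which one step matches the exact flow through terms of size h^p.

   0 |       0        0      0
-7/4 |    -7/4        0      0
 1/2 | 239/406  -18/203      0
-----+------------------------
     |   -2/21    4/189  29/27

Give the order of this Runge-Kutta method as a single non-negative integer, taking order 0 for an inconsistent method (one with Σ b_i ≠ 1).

3

b = (-2/21, 4/189, 29/27)
c = (0, -7/4, 1/2)
Ac = (0, 0, 9/58)
Σ b_i: (-2/21)·1 + 4/189·1 + 29/27·1 = 1 ✓
b·c: 4/189·(-7/4) + 29/27·1/2 = 1/2 ✓
b·c²: 4/189·49/16 + 29/27·1/4 = 1/3 ✓
b·Ac: 29/27·9/58 = 1/6 ✓; 3 stages ⇒ order 3.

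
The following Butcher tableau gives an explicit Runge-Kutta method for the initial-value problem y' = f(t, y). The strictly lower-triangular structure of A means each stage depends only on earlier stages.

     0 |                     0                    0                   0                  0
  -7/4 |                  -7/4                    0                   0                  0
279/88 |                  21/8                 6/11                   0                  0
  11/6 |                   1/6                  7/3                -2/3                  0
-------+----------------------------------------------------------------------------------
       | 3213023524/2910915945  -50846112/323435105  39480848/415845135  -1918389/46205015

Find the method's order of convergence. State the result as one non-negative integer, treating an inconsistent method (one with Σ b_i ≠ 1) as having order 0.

3

b = (3213023524/2910915945, -50846112/323435105, 39480848/415845135, -1918389/46205015)
c = (0, -7/4, 279/88, 11/6)
Ac = (0, 0, -21/22, -409/66)
Σ b_i: 3213023524/2910915945·1 + (-50846112/323435105)·1 + 39480848/415845135·1 + (-1918389/46205015)·1 = 1 ✓
b·c: (-50846112/323435105)·(-7/4) + 39480848/415845135·279/88 + (-1918389/46205015)·11/6 = 1/2 ✓
b·c²: (-50846112/323435105)·49/16 + 39480848/415845135·77841/7744 + (-1918389/46205015)·121/36 = 1/3 ✓
b·Ac: 39480848/415845135·(-21/22) + (-1918389/46205015)·(-409/66) = 1/6 ✓
b·c³: (-50846112/323435105)·(-343/64) + 39480848/415845135·21717639/681472 + (-1918389/46205015)·1331/216 = 528765545651/146377487520 ≠ 1/4 ⇒ order 3.
b·(c∘Ac): 39480848/415845135·(-5859/1936) + (-1918389/46205015)·(-409/36) = 102230251/554460180 ≠ 1/8
b·Ac²: 39480848/415845135·147/88 + (-1918389/46205015)·5165/11616 = 6837475373/48792495840 ≠ 1/12
b·A²c: (-1918389/46205015)·7/11 = -1220793/46205015 ≠ 1/24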